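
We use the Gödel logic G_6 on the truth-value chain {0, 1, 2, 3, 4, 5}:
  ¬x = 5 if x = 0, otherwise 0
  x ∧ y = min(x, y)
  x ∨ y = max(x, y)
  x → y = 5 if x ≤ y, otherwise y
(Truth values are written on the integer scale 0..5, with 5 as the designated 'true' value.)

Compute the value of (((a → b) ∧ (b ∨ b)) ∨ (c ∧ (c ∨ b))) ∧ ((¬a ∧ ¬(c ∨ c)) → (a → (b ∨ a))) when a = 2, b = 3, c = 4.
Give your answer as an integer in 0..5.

4

a → b = 2 → 3 = 5
b ∨ b = 3 ∨ 3 = 3
(a → b) ∧ (b ∨ b) = 5 ∧ 3 = 3
c ∨ b = 4 ∨ 3 = 4
c ∧ (c ∨ b) = 4 ∧ 4 = 4
((a → b) ∧ (b ∨ b)) ∨ (c ∧ (c ∨ b)) = 3 ∨ 4 = 4
¬a = ¬2 = 0
c ∨ c = 4 ∨ 4 = 4
¬(c ∨ c) = ¬4 = 0
¬a ∧ ¬(c ∨ c) = 0 ∧ 0 = 0
b ∨ a = 3 ∨ 2 = 3
a → (b ∨ a) = 2 → 3 = 5
(¬a ∧ ¬(c ∨ c)) → (a → (b ∨ a)) = 0 → 5 = 5
(((a → b) ∧ (b ∨ b)) ∨ (c ∧ (c ∨ b))) ∧ ((¬a ∧ ¬(c ∨ c)) → (a → (b ∨ a))) = 4 ∧ 5 = 4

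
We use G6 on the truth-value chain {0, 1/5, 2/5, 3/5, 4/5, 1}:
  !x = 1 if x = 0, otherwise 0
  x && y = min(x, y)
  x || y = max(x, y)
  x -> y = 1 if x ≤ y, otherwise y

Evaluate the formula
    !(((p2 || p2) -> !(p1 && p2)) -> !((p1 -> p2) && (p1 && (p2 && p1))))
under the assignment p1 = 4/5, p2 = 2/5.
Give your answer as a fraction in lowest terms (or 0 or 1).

0

p2 || p2 = 2/5 || 2/5 = 2/5
p1 && p2 = 4/5 && 2/5 = 2/5
!(p1 && p2) = !2/5 = 0
(p2 || p2) -> !(p1 && p2) = 2/5 -> 0 = 0
p1 -> p2 = 4/5 -> 2/5 = 2/5
p2 && p1 = 2/5 && 4/5 = 2/5
p1 && (p2 && p1) = 4/5 && 2/5 = 2/5
(p1 -> p2) && (p1 && (p2 && p1)) = 2/5 && 2/5 = 2/5
!((p1 -> p2) && (p1 && (p2 && p1))) = !2/5 = 0
((p2 || p2) -> !(p1 && p2)) -> !((p1 -> p2) && (p1 && (p2 && p1))) = 0 -> 0 = 1
!(((p2 || p2) -> !(p1 && p2)) -> !((p1 -> p2) && (p1 && (p2 && p1)))) = !1 = 0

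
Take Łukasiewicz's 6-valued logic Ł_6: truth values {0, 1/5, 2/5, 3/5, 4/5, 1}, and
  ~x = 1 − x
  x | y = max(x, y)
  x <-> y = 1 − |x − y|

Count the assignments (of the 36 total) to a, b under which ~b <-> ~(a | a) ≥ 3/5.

24

value 1: 6 assignments (counts)
value 4/5: 10 assignments (counts)
value 3/5: 8 assignments (counts)
value 2/5: 6 assignments
value 1/5: 4 assignments
value 0: 2 assignments
So 24 of the 36 assignments meet the threshold.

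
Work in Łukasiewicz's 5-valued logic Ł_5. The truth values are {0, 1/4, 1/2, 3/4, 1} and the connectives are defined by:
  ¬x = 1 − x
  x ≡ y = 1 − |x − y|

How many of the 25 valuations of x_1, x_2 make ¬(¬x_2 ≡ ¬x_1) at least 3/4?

6

value 1: 2 assignments (counts)
value 3/4: 4 assignments (counts)
value 1/2: 6 assignments
value 1/4: 8 assignments
value 0: 5 assignments
So 6 of the 25 assignments meet the threshold.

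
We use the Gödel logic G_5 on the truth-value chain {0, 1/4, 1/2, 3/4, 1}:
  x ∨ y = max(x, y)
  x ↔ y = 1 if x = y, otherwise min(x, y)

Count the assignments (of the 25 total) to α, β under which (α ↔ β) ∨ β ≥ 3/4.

13

value 1: 9 assignments (counts)
value 3/4: 4 assignments (counts)
value 1/2: 4 assignments
value 1/4: 4 assignments
value 0: 4 assignments
So 13 of the 25 assignments meet the threshold.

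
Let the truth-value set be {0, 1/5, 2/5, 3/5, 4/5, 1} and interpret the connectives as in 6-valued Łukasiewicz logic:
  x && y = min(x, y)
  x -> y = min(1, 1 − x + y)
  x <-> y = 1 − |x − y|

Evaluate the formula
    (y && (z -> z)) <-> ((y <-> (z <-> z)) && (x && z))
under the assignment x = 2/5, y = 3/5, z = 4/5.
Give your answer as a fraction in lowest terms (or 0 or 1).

4/5

z -> z = 4/5 -> 4/5 = 1
y && (z -> z) = 3/5 && 1 = 3/5
z <-> z = 4/5 <-> 4/5 = 1
y <-> (z <-> z) = 3/5 <-> 1 = 3/5
x && z = 2/5 && 4/5 = 2/5
(y <-> (z <-> z)) && (x && z) = 3/5 && 2/5 = 2/5
(y && (z -> z)) <-> ((y <-> (z <-> z)) && (x && z)) = 3/5 <-> 2/5 = 4/5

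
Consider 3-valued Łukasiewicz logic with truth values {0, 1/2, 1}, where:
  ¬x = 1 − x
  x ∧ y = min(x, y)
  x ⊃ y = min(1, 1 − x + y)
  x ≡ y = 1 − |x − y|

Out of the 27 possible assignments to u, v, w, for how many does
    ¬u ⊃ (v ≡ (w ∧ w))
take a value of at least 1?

value 1: 19 assignments (counts)
value 1/2: 6 assignments
value 0: 2 assignments
So 19 of the 27 assignments meet the threshold.

19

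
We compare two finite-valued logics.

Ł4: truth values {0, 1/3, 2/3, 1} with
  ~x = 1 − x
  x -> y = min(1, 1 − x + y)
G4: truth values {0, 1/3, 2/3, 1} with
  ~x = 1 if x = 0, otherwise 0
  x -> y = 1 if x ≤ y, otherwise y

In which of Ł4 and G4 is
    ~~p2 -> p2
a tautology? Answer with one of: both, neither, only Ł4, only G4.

In Ł4: every assignment gives 1 — tautology.
In G4: at p2 = 1/3 the value is 1/3 — not a tautology.

only Ł4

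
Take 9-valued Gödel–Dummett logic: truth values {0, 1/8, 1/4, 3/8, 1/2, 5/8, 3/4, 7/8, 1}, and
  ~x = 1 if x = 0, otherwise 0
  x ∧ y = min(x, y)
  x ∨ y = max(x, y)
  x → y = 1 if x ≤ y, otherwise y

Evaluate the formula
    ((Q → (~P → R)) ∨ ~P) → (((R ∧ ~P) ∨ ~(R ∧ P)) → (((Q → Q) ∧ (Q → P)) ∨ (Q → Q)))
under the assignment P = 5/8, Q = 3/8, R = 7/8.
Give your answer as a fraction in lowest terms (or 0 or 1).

~P = ~5/8 = 0
~P → R = 0 → 7/8 = 1
Q → (~P → R) = 3/8 → 1 = 1
~P = ~5/8 = 0
(Q → (~P → R)) ∨ ~P = 1 ∨ 0 = 1
~P = ~5/8 = 0
R ∧ ~P = 7/8 ∧ 0 = 0
R ∧ P = 7/8 ∧ 5/8 = 5/8
~(R ∧ P) = ~5/8 = 0
(R ∧ ~P) ∨ ~(R ∧ P) = 0 ∨ 0 = 0
Q → Q = 3/8 → 3/8 = 1
Q → P = 3/8 → 5/8 = 1
(Q → Q) ∧ (Q → P) = 1 ∧ 1 = 1
Q → Q = 3/8 → 3/8 = 1
((Q → Q) ∧ (Q → P)) ∨ (Q → Q) = 1 ∨ 1 = 1
((R ∧ ~P) ∨ ~(R ∧ P)) → (((Q → Q) ∧ (Q → P)) ∨ (Q → Q)) = 0 → 1 = 1
((Q → (~P → R)) ∨ ~P) → (((R ∧ ~P) ∨ ~(R ∧ P)) → (((Q → Q) ∧ (Q → P)) ∨ (Q → Q))) = 1 → 1 = 1

1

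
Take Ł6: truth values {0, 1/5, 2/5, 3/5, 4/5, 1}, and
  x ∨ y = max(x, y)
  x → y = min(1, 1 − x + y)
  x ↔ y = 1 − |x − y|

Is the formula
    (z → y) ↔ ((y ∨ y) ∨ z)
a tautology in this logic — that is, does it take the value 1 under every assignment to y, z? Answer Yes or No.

No

Counterexample: take y = 0, z = 0.
z → y = 0 → 0 = 1
y ∨ y = 0 ∨ 0 = 0
(y ∨ y) ∨ z = 0 ∨ 0 = 0
(z → y) ↔ ((y ∨ y) ∨ z) = 1 ↔ 0 = 0
This gives 0 ≠ 1.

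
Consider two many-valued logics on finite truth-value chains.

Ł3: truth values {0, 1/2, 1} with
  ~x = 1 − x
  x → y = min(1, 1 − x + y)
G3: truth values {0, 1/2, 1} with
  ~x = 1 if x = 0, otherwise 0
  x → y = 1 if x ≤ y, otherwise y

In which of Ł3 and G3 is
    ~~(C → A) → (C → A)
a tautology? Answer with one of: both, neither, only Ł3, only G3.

In Ł3: every assignment gives 1 — tautology.
In G3: at A = 1/2, C = 1 the value is 1/2 — not a tautology.

only Ł3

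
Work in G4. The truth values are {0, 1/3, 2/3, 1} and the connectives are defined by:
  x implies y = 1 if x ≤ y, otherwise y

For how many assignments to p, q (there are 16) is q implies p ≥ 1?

p = 0, q = 0 ↦ 1  ≥
p = 0, q = 1/3 ↦ 0  <
p = 0, q = 2/3 ↦ 0  <
p = 0, q = 1 ↦ 0  <
p = 1/3, q = 0 ↦ 1  ≥
p = 1/3, q = 1/3 ↦ 1  ≥
p = 1/3, q = 2/3 ↦ 1/3  <
p = 1/3, q = 1 ↦ 1/3  <
p = 2/3, q = 0 ↦ 1  ≥
p = 2/3, q = 1/3 ↦ 1  ≥
p = 2/3, q = 2/3 ↦ 1  ≥
p = 2/3, q = 1 ↦ 2/3  <
p = 1, q = 0 ↦ 1  ≥
p = 1, q = 1/3 ↦ 1  ≥
p = 1, q = 2/3 ↦ 1  ≥
p = 1, q = 1 ↦ 1  ≥
So 10 of the 16 assignments meet the threshold.

10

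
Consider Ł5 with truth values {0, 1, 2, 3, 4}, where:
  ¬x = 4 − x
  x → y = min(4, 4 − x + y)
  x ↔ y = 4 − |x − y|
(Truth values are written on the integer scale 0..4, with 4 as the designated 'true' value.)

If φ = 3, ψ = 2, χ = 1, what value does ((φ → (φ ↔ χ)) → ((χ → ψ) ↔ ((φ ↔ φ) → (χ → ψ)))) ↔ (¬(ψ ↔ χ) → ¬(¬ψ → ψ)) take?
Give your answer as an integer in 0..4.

3

φ ↔ χ = 3 ↔ 1 = 2
φ → (φ ↔ χ) = 3 → 2 = 3
χ → ψ = 1 → 2 = 4
φ ↔ φ = 3 ↔ 3 = 4
χ → ψ = 1 → 2 = 4
(φ ↔ φ) → (χ → ψ) = 4 → 4 = 4
(χ → ψ) ↔ ((φ ↔ φ) → (χ → ψ)) = 4 ↔ 4 = 4
(φ → (φ ↔ χ)) → ((χ → ψ) ↔ ((φ ↔ φ) → (χ → ψ))) = 3 → 4 = 4
ψ ↔ χ = 2 ↔ 1 = 3
¬(ψ ↔ χ) = ¬3 = 1
¬ψ = ¬2 = 2
¬ψ → ψ = 2 → 2 = 4
¬(¬ψ → ψ) = ¬4 = 0
¬(ψ ↔ χ) → ¬(¬ψ → ψ) = 1 → 0 = 3
((φ → (φ ↔ χ)) → ((χ → ψ) ↔ ((φ ↔ φ) → (χ → ψ)))) ↔ (¬(ψ ↔ χ) → ¬(¬ψ → ψ)) = 4 ↔ 3 = 3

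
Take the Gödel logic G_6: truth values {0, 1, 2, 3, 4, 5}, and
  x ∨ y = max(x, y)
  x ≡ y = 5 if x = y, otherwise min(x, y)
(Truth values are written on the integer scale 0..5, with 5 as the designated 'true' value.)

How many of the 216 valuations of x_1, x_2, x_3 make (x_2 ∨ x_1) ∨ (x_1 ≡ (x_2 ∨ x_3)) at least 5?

91

value 5: 91 assignments (counts)
value 4: 45 assignments
value 3: 35 assignments
value 2: 25 assignments
value 1: 15 assignments
value 0: 5 assignments
So 91 of the 216 assignments meet the threshold.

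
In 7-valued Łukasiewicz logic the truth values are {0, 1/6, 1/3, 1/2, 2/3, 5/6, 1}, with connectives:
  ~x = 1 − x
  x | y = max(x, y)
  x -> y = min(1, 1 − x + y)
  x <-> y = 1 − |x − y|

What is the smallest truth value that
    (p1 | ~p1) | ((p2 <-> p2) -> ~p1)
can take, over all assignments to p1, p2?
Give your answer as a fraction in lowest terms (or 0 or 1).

Take p1 = 1/2, p2 = 0:
~p1 = ~1/2 = 1/2
p1 | ~p1 = 1/2 | 1/2 = 1/2
p2 <-> p2 = 0 <-> 0 = 1
~p1 = ~1/2 = 1/2
(p2 <-> p2) -> ~p1 = 1 -> 1/2 = 1/2
(p1 | ~p1) | ((p2 <-> p2) -> ~p1) = 1/2 | 1/2 = 1/2
No assignment yields a value below 1/2, so this is the minimum.

1/2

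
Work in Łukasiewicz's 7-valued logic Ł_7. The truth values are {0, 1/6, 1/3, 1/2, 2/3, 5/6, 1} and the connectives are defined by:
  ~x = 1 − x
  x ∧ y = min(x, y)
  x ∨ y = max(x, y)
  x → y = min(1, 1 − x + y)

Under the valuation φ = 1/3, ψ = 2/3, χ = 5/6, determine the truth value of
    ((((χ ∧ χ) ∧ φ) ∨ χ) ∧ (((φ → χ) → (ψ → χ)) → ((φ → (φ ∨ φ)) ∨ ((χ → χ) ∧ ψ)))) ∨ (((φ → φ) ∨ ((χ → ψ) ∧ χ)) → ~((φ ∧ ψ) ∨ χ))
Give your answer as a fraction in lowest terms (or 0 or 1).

χ ∧ χ = 5/6 ∧ 5/6 = 5/6
(χ ∧ χ) ∧ φ = 5/6 ∧ 1/3 = 1/3
((χ ∧ χ) ∧ φ) ∨ χ = 1/3 ∨ 5/6 = 5/6
φ → χ = 1/3 → 5/6 = 1
ψ → χ = 2/3 → 5/6 = 1
(φ → χ) → (ψ → χ) = 1 → 1 = 1
φ ∨ φ = 1/3 ∨ 1/3 = 1/3
φ → (φ ∨ φ) = 1/3 → 1/3 = 1
χ → χ = 5/6 → 5/6 = 1
(χ → χ) ∧ ψ = 1 ∧ 2/3 = 2/3
(φ → (φ ∨ φ)) ∨ ((χ → χ) ∧ ψ) = 1 ∨ 2/3 = 1
((φ → χ) → (ψ → χ)) → ((φ → (φ ∨ φ)) ∨ ((χ → χ) ∧ ψ)) = 1 → 1 = 1
(((χ ∧ χ) ∧ φ) ∨ χ) ∧ (((φ → χ) → (ψ → χ)) → ((φ → (φ ∨ φ)) ∨ ((χ → χ) ∧ ψ))) = 5/6 ∧ 1 = 5/6
φ → φ = 1/3 → 1/3 = 1
χ → ψ = 5/6 → 2/3 = 5/6
(χ → ψ) ∧ χ = 5/6 ∧ 5/6 = 5/6
(φ → φ) ∨ ((χ → ψ) ∧ χ) = 1 ∨ 5/6 = 1
φ ∧ ψ = 1/3 ∧ 2/3 = 1/3
(φ ∧ ψ) ∨ χ = 1/3 ∨ 5/6 = 5/6
~((φ ∧ ψ) ∨ χ) = ~5/6 = 1/6
((φ → φ) ∨ ((χ → ψ) ∧ χ)) → ~((φ ∧ ψ) ∨ χ) = 1 → 1/6 = 1/6
((((χ ∧ χ) ∧ φ) ∨ χ) ∧ (((φ → χ) → (ψ → χ)) → ((φ → (φ ∨ φ)) ∨ ((χ → χ) ∧ ψ)))) ∨ (((φ → φ) ∨ ((χ → ψ) ∧ χ)) → ~((φ ∧ ψ) ∨ χ)) = 5/6 ∨ 1/6 = 5/6

5/6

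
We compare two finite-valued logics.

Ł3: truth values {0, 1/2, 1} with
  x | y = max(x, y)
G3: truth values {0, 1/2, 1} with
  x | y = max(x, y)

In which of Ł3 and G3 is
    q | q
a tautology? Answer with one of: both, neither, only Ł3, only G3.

neither

In Ł3: at q = 0 the value is 0 — not a tautology.
In G3: at q = 0 the value is 0 — not a tautology.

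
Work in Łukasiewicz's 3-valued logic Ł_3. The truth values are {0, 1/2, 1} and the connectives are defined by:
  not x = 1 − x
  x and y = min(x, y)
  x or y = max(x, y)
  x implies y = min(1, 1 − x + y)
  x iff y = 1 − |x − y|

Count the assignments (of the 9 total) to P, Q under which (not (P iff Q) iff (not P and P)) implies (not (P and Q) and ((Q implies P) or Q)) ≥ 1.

7

P = 0, Q = 0 ↦ 1  ≥
P = 0, Q = 1/2 ↦ 1  ≥
P = 0, Q = 1 ↦ 1  ≥
P = 1/2, Q = 0 ↦ 1  ≥
P = 1/2, Q = 1/2 ↦ 1  ≥
P = 1/2, Q = 1 ↦ 1/2  <
P = 1, Q = 0 ↦ 1  ≥
P = 1, Q = 1/2 ↦ 1  ≥
P = 1, Q = 1 ↦ 0  <
So 7 of the 9 assignments meet the threshold.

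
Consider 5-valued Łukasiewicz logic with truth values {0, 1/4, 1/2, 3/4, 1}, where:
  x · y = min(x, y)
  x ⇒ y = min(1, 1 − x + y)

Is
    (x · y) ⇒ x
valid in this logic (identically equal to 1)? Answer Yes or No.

At x = 1/2, y = 1/4, for instance:
x · y = 1/2 · 1/4 = 1/4
(x · y) ⇒ x = 1/4 ⇒ 1/2 = 1
and checking the remaining 24 assignments likewise gives ≥ 1 in every case.

Yes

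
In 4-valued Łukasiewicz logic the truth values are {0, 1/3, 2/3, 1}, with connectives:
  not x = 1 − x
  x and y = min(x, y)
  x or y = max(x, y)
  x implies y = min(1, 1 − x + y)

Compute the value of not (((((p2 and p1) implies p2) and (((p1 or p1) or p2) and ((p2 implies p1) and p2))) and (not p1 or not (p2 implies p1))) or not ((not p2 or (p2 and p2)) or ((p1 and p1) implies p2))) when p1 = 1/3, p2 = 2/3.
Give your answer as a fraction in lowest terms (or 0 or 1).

p2 and p1 = 2/3 and 1/3 = 1/3
(p2 and p1) implies p2 = 1/3 implies 2/3 = 1
p1 or p1 = 1/3 or 1/3 = 1/3
(p1 or p1) or p2 = 1/3 or 2/3 = 2/3
p2 implies p1 = 2/3 implies 1/3 = 2/3
(p2 implies p1) and p2 = 2/3 and 2/3 = 2/3
((p1 or p1) or p2) and ((p2 implies p1) and p2) = 2/3 and 2/3 = 2/3
((p2 and p1) implies p2) and (((p1 or p1) or p2) and ((p2 implies p1) and p2)) = 1 and 2/3 = 2/3
not p1 = not 1/3 = 2/3
p2 implies p1 = 2/3 implies 1/3 = 2/3
not (p2 implies p1) = not 2/3 = 1/3
not p1 or not (p2 implies p1) = 2/3 or 1/3 = 2/3
(((p2 and p1) implies p2) and (((p1 or p1) or p2) and ((p2 implies p1) and p2))) and (not p1 or not (p2 implies p1)) = 2/3 and 2/3 = 2/3
not p2 = not 2/3 = 1/3
p2 and p2 = 2/3 and 2/3 = 2/3
not p2 or (p2 and p2) = 1/3 or 2/3 = 2/3
p1 and p1 = 1/3 and 1/3 = 1/3
(p1 and p1) implies p2 = 1/3 implies 2/3 = 1
(not p2 or (p2 and p2)) or ((p1 and p1) implies p2) = 2/3 or 1 = 1
not ((not p2 or (p2 and p2)) or ((p1 and p1) implies p2)) = not 1 = 0
((((p2 and p1) implies p2) and (((p1 or p1) or p2) and ((p2 implies p1) and p2))) and (not p1 or not (p2 implies p1))) or not ((not p2 or (p2 and p2)) or ((p1 and p1) implies p2)) = 2/3 or 0 = 2/3
not (((((p2 and p1) implies p2) and (((p1 or p1) or p2) and ((p2 implies p1) and p2))) and (not p1 or not (p2 implies p1))) or not ((not p2 or (p2 and p2)) or ((p1 and p1) implies p2))) = not 2/3 = 1/3

1/3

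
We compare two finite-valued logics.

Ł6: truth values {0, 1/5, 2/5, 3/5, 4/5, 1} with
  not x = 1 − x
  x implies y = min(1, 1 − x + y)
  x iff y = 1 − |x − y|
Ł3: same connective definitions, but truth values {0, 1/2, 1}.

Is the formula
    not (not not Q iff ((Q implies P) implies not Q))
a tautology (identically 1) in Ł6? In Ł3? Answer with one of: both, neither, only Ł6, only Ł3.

neither

In Ł6: at P = 0, Q = 1/5 the value is 4/5 — not a tautology.
In Ł3: at P = 0, Q = 1/2 the value is 1/2 — not a tautology.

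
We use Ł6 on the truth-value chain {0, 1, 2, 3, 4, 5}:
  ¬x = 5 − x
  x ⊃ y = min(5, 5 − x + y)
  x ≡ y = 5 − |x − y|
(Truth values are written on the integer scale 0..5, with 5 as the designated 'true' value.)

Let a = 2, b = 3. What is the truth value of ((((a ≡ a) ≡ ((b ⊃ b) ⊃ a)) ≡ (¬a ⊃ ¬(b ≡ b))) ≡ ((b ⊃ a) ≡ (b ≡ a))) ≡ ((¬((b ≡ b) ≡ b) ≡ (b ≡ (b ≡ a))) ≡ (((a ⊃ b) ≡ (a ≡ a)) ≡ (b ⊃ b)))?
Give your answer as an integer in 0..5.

a ≡ a = 2 ≡ 2 = 5
b ⊃ b = 3 ⊃ 3 = 5
(b ⊃ b) ⊃ a = 5 ⊃ 2 = 2
(a ≡ a) ≡ ((b ⊃ b) ⊃ a) = 5 ≡ 2 = 2
¬a = ¬2 = 3
b ≡ b = 3 ≡ 3 = 5
¬(b ≡ b) = ¬5 = 0
¬a ⊃ ¬(b ≡ b) = 3 ⊃ 0 = 2
((a ≡ a) ≡ ((b ⊃ b) ⊃ a)) ≡ (¬a ⊃ ¬(b ≡ b)) = 2 ≡ 2 = 5
b ⊃ a = 3 ⊃ 2 = 4
b ≡ a = 3 ≡ 2 = 4
(b ⊃ a) ≡ (b ≡ a) = 4 ≡ 4 = 5
(((a ≡ a) ≡ ((b ⊃ b) ⊃ a)) ≡ (¬a ⊃ ¬(b ≡ b))) ≡ ((b ⊃ a) ≡ (b ≡ a)) = 5 ≡ 5 = 5
b ≡ b = 3 ≡ 3 = 5
(b ≡ b) ≡ b = 5 ≡ 3 = 3
¬((b ≡ b) ≡ b) = ¬3 = 2
b ≡ a = 3 ≡ 2 = 4
b ≡ (b ≡ a) = 3 ≡ 4 = 4
¬((b ≡ b) ≡ b) ≡ (b ≡ (b ≡ a)) = 2 ≡ 4 = 3
a ⊃ b = 2 ⊃ 3 = 5
a ≡ a = 2 ≡ 2 = 5
(a ⊃ b) ≡ (a ≡ a) = 5 ≡ 5 = 5
b ⊃ b = 3 ⊃ 3 = 5
((a ⊃ b) ≡ (a ≡ a)) ≡ (b ⊃ b) = 5 ≡ 5 = 5
(¬((b ≡ b) ≡ b) ≡ (b ≡ (b ≡ a))) ≡ (((a ⊃ b) ≡ (a ≡ a)) ≡ (b ⊃ b)) = 3 ≡ 5 = 3
((((a ≡ a) ≡ ((b ⊃ b) ⊃ a)) ≡ (¬a ⊃ ¬(b ≡ b))) ≡ ((b ⊃ a) ≡ (b ≡ a))) ≡ ((¬((b ≡ b) ≡ b) ≡ (b ≡ (b ≡ a))) ≡ (((a ⊃ b) ≡ (a ≡ a)) ≡ (b ⊃ b))) = 5 ≡ 3 = 3

3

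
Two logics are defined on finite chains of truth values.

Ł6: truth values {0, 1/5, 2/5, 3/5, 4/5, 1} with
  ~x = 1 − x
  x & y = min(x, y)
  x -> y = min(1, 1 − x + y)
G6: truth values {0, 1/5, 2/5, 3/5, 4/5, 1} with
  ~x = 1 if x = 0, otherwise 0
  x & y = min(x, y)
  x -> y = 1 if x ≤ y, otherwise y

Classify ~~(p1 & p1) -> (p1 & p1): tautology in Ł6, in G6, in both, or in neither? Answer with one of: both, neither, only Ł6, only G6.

In Ł6: every assignment gives 1 — tautology.
In G6: at p1 = 1/5 the value is 1/5 — not a tautology.

only Ł6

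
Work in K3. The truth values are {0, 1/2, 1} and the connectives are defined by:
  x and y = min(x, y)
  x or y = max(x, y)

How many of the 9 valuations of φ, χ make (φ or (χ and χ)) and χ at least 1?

φ = 0, χ = 0 ↦ 0  <
φ = 0, χ = 1/2 ↦ 1/2  <
φ = 0, χ = 1 ↦ 1  ≥
φ = 1/2, χ = 0 ↦ 0  <
φ = 1/2, χ = 1/2 ↦ 1/2  <
φ = 1/2, χ = 1 ↦ 1  ≥
φ = 1, χ = 0 ↦ 0  <
φ = 1, χ = 1/2 ↦ 1/2  <
φ = 1, χ = 1 ↦ 1  ≥
So 3 of the 9 assignments meet the threshold.

3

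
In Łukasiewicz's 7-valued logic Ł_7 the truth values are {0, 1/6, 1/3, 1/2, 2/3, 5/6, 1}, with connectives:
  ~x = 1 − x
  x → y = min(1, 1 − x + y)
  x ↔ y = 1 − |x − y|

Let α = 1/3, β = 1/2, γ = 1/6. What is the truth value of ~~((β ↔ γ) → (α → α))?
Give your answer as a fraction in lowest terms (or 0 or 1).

β ↔ γ = 1/2 ↔ 1/6 = 2/3
α → α = 1/3 → 1/3 = 1
(β ↔ γ) → (α → α) = 2/3 → 1 = 1
~((β ↔ γ) → (α → α)) = ~1 = 0
~~((β ↔ γ) → (α → α)) = ~0 = 1

1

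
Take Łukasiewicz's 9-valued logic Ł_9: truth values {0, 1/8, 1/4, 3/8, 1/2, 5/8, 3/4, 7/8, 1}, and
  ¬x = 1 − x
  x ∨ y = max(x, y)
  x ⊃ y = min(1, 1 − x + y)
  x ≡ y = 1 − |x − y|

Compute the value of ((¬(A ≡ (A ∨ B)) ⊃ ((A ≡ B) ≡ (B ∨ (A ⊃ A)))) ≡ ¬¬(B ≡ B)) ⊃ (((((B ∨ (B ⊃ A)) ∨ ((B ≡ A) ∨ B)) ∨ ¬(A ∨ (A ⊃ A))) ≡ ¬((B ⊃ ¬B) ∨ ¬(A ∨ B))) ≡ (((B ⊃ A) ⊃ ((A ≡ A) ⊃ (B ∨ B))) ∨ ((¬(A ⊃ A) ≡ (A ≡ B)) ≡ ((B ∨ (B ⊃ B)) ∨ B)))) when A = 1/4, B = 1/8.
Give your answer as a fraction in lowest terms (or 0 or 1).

A ∨ B = 1/4 ∨ 1/8 = 1/4
A ≡ (A ∨ B) = 1/4 ≡ 1/4 = 1
¬(A ≡ (A ∨ B)) = ¬1 = 0
A ≡ B = 1/4 ≡ 1/8 = 7/8
A ⊃ A = 1/4 ⊃ 1/4 = 1
B ∨ (A ⊃ A) = 1/8 ∨ 1 = 1
(A ≡ B) ≡ (B ∨ (A ⊃ A)) = 7/8 ≡ 1 = 7/8
¬(A ≡ (A ∨ B)) ⊃ ((A ≡ B) ≡ (B ∨ (A ⊃ A))) = 0 ⊃ 7/8 = 1
B ≡ B = 1/8 ≡ 1/8 = 1
¬(B ≡ B) = ¬1 = 0
¬¬(B ≡ B) = ¬0 = 1
(¬(A ≡ (A ∨ B)) ⊃ ((A ≡ B) ≡ (B ∨ (A ⊃ A)))) ≡ ¬¬(B ≡ B) = 1 ≡ 1 = 1
B ⊃ A = 1/8 ⊃ 1/4 = 1
B ∨ (B ⊃ A) = 1/8 ∨ 1 = 1
B ≡ A = 1/8 ≡ 1/4 = 7/8
(B ≡ A) ∨ B = 7/8 ∨ 1/8 = 7/8
(B ∨ (B ⊃ A)) ∨ ((B ≡ A) ∨ B) = 1 ∨ 7/8 = 1
A ⊃ A = 1/4 ⊃ 1/4 = 1
A ∨ (A ⊃ A) = 1/4 ∨ 1 = 1
¬(A ∨ (A ⊃ A)) = ¬1 = 0
((B ∨ (B ⊃ A)) ∨ ((B ≡ A) ∨ B)) ∨ ¬(A ∨ (A ⊃ A)) = 1 ∨ 0 = 1
¬B = ¬1/8 = 7/8
B ⊃ ¬B = 1/8 ⊃ 7/8 = 1
A ∨ B = 1/4 ∨ 1/8 = 1/4
¬(A ∨ B) = ¬1/4 = 3/4
(B ⊃ ¬B) ∨ ¬(A ∨ B) = 1 ∨ 3/4 = 1
¬((B ⊃ ¬B) ∨ ¬(A ∨ B)) = ¬1 = 0
(((B ∨ (B ⊃ A)) ∨ ((B ≡ A) ∨ B)) ∨ ¬(A ∨ (A ⊃ A))) ≡ ¬((B ⊃ ¬B) ∨ ¬(A ∨ B)) = 1 ≡ 0 = 0
B ⊃ A = 1/8 ⊃ 1/4 = 1
A ≡ A = 1/4 ≡ 1/4 = 1
B ∨ B = 1/8 ∨ 1/8 = 1/8
(A ≡ A) ⊃ (B ∨ B) = 1 ⊃ 1/8 = 1/8
(B ⊃ A) ⊃ ((A ≡ A) ⊃ (B ∨ B)) = 1 ⊃ 1/8 = 1/8
A ⊃ A = 1/4 ⊃ 1/4 = 1
¬(A ⊃ A) = ¬1 = 0
A ≡ B = 1/4 ≡ 1/8 = 7/8
¬(A ⊃ A) ≡ (A ≡ B) = 0 ≡ 7/8 = 1/8
B ⊃ B = 1/8 ⊃ 1/8 = 1
B ∨ (B ⊃ B) = 1/8 ∨ 1 = 1
(B ∨ (B ⊃ B)) ∨ B = 1 ∨ 1/8 = 1
(¬(A ⊃ A) ≡ (A ≡ B)) ≡ ((B ∨ (B ⊃ B)) ∨ B) = 1/8 ≡ 1 = 1/8
((B ⊃ A) ⊃ ((A ≡ A) ⊃ (B ∨ B))) ∨ ((¬(A ⊃ A) ≡ (A ≡ B)) ≡ ((B ∨ (B ⊃ B)) ∨ B)) = 1/8 ∨ 1/8 = 1/8
((((B ∨ (B ⊃ A)) ∨ ((B ≡ A) ∨ B)) ∨ ¬(A ∨ (A ⊃ A))) ≡ ¬((B ⊃ ¬B) ∨ ¬(A ∨ B))) ≡ (((B ⊃ A) ⊃ ((A ≡ A) ⊃ (B ∨ B))) ∨ ((¬(A ⊃ A) ≡ (A ≡ B)) ≡ ((B ∨ (B ⊃ B)) ∨ B))) = 0 ≡ 1/8 = 7/8
((¬(A ≡ (A ∨ B)) ⊃ ((A ≡ B) ≡ (B ∨ (A ⊃ A)))) ≡ ¬¬(B ≡ B)) ⊃ (((((B ∨ (B ⊃ A)) ∨ ((B ≡ A) ∨ B)) ∨ ¬(A ∨ (A ⊃ A))) ≡ ¬((B ⊃ ¬B) ∨ ¬(A ∨ B))) ≡ (((B ⊃ A) ⊃ ((A ≡ A) ⊃ (B ∨ B))) ∨ ((¬(A ⊃ A) ≡ (A ≡ B)) ≡ ((B ∨ (B ⊃ B)) ∨ B)))) = 1 ⊃ 7/8 = 7/8

7/8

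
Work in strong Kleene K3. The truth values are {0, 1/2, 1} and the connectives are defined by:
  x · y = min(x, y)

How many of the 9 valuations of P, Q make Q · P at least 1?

P = 0, Q = 0 ↦ 0  <
P = 0, Q = 1/2 ↦ 0  <
P = 0, Q = 1 ↦ 0  <
P = 1/2, Q = 0 ↦ 0  <
P = 1/2, Q = 1/2 ↦ 1/2  <
P = 1/2, Q = 1 ↦ 1/2  <
P = 1, Q = 0 ↦ 0  <
P = 1, Q = 1/2 ↦ 1/2  <
P = 1, Q = 1 ↦ 1  ≥
So 1 of the 9 assignments meets the threshold.

1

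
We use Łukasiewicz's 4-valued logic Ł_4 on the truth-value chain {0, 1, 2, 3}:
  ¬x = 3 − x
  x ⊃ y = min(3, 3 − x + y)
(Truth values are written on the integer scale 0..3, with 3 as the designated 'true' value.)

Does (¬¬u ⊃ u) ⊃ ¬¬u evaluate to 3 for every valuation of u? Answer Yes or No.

Counterexample: take u = 0.
¬u = ¬0 = 3
¬¬u = ¬3 = 0
¬¬u ⊃ u = 0 ⊃ 0 = 3
¬u = ¬0 = 3
¬¬u = ¬3 = 0
(¬¬u ⊃ u) ⊃ ¬¬u = 3 ⊃ 0 = 0
This gives 0 ≠ 3.

No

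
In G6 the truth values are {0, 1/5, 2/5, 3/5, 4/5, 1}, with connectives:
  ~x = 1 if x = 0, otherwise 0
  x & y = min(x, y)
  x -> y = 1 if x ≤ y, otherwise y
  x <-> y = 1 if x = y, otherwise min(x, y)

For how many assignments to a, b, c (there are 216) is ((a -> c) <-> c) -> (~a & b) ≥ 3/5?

value 1: 21 assignments (counts)
value 4/5: 1 assignment (counts)
value 3/5: 2 assignments (counts)
value 2/5: 3 assignments
value 1/5: 4 assignments
value 0: 185 assignments
So 24 of the 216 assignments meet the threshold.

24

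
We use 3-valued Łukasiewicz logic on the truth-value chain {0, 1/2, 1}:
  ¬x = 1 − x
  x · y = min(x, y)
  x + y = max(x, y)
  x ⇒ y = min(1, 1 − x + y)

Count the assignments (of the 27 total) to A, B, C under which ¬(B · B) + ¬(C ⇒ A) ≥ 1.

11

value 1: 11 assignments (counts)
value 1/2: 10 assignments
value 0: 6 assignments
So 11 of the 27 assignments meet the threshold.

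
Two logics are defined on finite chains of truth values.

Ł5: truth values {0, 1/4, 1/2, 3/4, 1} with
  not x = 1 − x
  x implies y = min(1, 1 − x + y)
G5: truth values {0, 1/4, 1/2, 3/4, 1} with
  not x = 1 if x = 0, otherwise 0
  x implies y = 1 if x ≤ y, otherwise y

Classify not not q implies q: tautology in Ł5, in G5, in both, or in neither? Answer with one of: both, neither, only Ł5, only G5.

In Ł5: every assignment gives 1 — tautology.
In G5: at q = 1/4 the value is 1/4 — not a tautology.

only Ł5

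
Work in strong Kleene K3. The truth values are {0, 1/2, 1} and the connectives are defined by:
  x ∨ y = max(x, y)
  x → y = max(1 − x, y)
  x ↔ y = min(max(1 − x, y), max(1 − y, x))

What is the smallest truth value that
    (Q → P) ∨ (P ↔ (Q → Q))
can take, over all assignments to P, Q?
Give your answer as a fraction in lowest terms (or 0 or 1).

Take P = 0, Q = 1:
Q → P = 1 → 0 = 0
Q → Q = 1 → 1 = 1
P ↔ (Q → Q) = 0 ↔ 1 = 0
(Q → P) ∨ (P ↔ (Q → Q)) = 0 ∨ 0 = 0
No assignment yields a value below 0, so this is the minimum.

0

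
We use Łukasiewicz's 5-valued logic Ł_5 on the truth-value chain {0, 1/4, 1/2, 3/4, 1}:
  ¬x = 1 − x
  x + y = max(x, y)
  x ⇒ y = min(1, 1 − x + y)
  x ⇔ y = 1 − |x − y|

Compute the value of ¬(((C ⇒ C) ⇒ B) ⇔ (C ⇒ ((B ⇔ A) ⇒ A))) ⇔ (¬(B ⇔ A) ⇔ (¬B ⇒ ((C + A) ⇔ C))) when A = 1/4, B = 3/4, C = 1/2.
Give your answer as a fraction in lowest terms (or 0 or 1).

C ⇒ C = 1/2 ⇒ 1/2 = 1
(C ⇒ C) ⇒ B = 1 ⇒ 3/4 = 3/4
B ⇔ A = 3/4 ⇔ 1/4 = 1/2
(B ⇔ A) ⇒ A = 1/2 ⇒ 1/4 = 3/4
C ⇒ ((B ⇔ A) ⇒ A) = 1/2 ⇒ 3/4 = 1
((C ⇒ C) ⇒ B) ⇔ (C ⇒ ((B ⇔ A) ⇒ A)) = 3/4 ⇔ 1 = 3/4
¬(((C ⇒ C) ⇒ B) ⇔ (C ⇒ ((B ⇔ A) ⇒ A))) = ¬3/4 = 1/4
B ⇔ A = 3/4 ⇔ 1/4 = 1/2
¬(B ⇔ A) = ¬1/2 = 1/2
¬B = ¬3/4 = 1/4
C + A = 1/2 + 1/4 = 1/2
(C + A) ⇔ C = 1/2 ⇔ 1/2 = 1
¬B ⇒ ((C + A) ⇔ C) = 1/4 ⇒ 1 = 1
¬(B ⇔ A) ⇔ (¬B ⇒ ((C + A) ⇔ C)) = 1/2 ⇔ 1 = 1/2
¬(((C ⇒ C) ⇒ B) ⇔ (C ⇒ ((B ⇔ A) ⇒ A))) ⇔ (¬(B ⇔ A) ⇔ (¬B ⇒ ((C + A) ⇔ C))) = 1/4 ⇔ 1/2 = 3/4

3/4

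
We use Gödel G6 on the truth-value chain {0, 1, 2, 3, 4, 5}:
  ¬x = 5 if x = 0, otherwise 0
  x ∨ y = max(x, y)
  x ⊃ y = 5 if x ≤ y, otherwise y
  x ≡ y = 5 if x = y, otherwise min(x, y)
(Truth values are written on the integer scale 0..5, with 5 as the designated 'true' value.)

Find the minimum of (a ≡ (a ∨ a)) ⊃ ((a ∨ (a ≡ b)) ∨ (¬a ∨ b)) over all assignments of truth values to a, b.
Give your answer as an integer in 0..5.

Take a = 1, b = 0:
a ∨ a = 1 ∨ 1 = 1
a ≡ (a ∨ a) = 1 ≡ 1 = 5
a ≡ b = 1 ≡ 0 = 0
a ∨ (a ≡ b) = 1 ∨ 0 = 1
¬a = ¬1 = 0
¬a ∨ b = 0 ∨ 0 = 0
(a ∨ (a ≡ b)) ∨ (¬a ∨ b) = 1 ∨ 0 = 1
(a ≡ (a ∨ a)) ⊃ ((a ∨ (a ≡ b)) ∨ (¬a ∨ b)) = 5 ⊃ 1 = 1
No assignment yields a value below 1, so this is the minimum.

1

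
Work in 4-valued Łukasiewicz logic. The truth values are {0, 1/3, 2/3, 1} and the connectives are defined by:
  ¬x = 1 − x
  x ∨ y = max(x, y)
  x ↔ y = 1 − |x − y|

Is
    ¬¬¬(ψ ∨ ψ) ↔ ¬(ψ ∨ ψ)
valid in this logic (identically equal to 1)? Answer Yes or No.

ψ = 0 ↦ 1
ψ = 1/3 ↦ 1
ψ = 2/3 ↦ 1
ψ = 1 ↦ 1
Every assignment gives a value ≥ 1.

Yes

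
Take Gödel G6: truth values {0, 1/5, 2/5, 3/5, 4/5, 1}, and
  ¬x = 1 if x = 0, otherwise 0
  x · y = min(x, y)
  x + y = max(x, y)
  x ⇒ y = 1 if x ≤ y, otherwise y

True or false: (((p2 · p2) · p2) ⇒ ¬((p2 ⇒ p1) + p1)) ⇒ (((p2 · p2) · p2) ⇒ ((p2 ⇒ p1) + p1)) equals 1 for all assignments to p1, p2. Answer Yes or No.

Counterexample: take p1 = 0, p2 = 1/5.
p2 · p2 = 1/5 · 1/5 = 1/5
(p2 · p2) · p2 = 1/5 · 1/5 = 1/5
p2 ⇒ p1 = 1/5 ⇒ 0 = 0
(p2 ⇒ p1) + p1 = 0 + 0 = 0
¬((p2 ⇒ p1) + p1) = ¬0 = 1
((p2 · p2) · p2) ⇒ ¬((p2 ⇒ p1) + p1) = 1/5 ⇒ 1 = 1
p2 · p2 = 1/5 · 1/5 = 1/5
(p2 · p2) · p2 = 1/5 · 1/5 = 1/5
p2 ⇒ p1 = 1/5 ⇒ 0 = 0
(p2 ⇒ p1) + p1 = 0 + 0 = 0
((p2 · p2) · p2) ⇒ ((p2 ⇒ p1) + p1) = 1/5 ⇒ 0 = 0
(((p2 · p2) · p2) ⇒ ¬((p2 ⇒ p1) + p1)) ⇒ (((p2 · p2) · p2) ⇒ ((p2 ⇒ p1) + p1)) = 1 ⇒ 0 = 0
This gives 0 ≠ 1.

No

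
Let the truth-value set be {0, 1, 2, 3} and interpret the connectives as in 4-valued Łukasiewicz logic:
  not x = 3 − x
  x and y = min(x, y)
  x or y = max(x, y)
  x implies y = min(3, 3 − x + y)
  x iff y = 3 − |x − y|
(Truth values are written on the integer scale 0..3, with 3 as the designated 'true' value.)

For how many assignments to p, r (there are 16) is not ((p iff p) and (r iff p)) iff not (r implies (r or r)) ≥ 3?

p = 0, r = 0 ↦ 3  ≥
p = 0, r = 1 ↦ 2  <
p = 0, r = 2 ↦ 1  <
p = 0, r = 3 ↦ 0  <
p = 1, r = 0 ↦ 2  <
p = 1, r = 1 ↦ 3  ≥
p = 1, r = 2 ↦ 2  <
p = 1, r = 3 ↦ 1  <
p = 2, r = 0 ↦ 1  <
p = 2, r = 1 ↦ 2  <
p = 2, r = 2 ↦ 3  ≥
p = 2, r = 3 ↦ 2  <
p = 3, r = 0 ↦ 0  <
p = 3, r = 1 ↦ 1  <
p = 3, r = 2 ↦ 2  <
p = 3, r = 3 ↦ 3  ≥
So 4 of the 16 assignments meet the threshold.

4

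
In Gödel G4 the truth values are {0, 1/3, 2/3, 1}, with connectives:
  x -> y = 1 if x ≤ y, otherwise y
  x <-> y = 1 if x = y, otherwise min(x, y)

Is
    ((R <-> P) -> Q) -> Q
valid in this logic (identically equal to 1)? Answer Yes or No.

Counterexample: take P = 0, Q = 0, R = 1/3.
R <-> P = 1/3 <-> 0 = 0
(R <-> P) -> Q = 0 -> 0 = 1
((R <-> P) -> Q) -> Q = 1 -> 0 = 0
This gives 0 ≠ 1.

No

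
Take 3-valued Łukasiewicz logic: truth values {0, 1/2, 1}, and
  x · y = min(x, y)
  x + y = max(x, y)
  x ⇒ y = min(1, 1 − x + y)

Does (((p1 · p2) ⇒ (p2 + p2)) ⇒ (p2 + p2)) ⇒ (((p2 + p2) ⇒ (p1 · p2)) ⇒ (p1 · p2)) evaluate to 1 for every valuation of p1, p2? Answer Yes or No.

Yes

p1 = 0, p2 = 0 ↦ 1
p1 = 0, p2 = 1/2 ↦ 1
p1 = 0, p2 = 1 ↦ 1
p1 = 1/2, p2 = 0 ↦ 1
p1 = 1/2, p2 = 1/2 ↦ 1
p1 = 1/2, p2 = 1 ↦ 1
p1 = 1, p2 = 0 ↦ 1
p1 = 1, p2 = 1/2 ↦ 1
p1 = 1, p2 = 1 ↦ 1
Every assignment gives a value ≥ 1.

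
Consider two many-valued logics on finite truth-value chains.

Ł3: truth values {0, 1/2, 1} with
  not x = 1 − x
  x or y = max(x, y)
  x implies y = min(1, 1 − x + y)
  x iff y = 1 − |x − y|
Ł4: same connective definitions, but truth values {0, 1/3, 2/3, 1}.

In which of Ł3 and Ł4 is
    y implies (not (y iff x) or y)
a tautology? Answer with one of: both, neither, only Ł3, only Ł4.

In Ł3: every assignment gives 1 — tautology.
In Ł4: every assignment gives 1 — tautology.

both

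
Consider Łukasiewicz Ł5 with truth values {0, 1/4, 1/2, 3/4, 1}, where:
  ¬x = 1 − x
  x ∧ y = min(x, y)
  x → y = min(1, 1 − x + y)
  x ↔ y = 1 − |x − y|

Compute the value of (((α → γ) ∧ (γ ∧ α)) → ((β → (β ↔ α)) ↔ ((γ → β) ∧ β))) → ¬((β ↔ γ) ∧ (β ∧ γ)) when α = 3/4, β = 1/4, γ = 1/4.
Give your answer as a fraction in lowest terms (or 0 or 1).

α → γ = 3/4 → 1/4 = 1/2
γ ∧ α = 1/4 ∧ 3/4 = 1/4
(α → γ) ∧ (γ ∧ α) = 1/2 ∧ 1/4 = 1/4
β ↔ α = 1/4 ↔ 3/4 = 1/2
β → (β ↔ α) = 1/4 → 1/2 = 1
γ → β = 1/4 → 1/4 = 1
(γ → β) ∧ β = 1 ∧ 1/4 = 1/4
(β → (β ↔ α)) ↔ ((γ → β) ∧ β) = 1 ↔ 1/4 = 1/4
((α → γ) ∧ (γ ∧ α)) → ((β → (β ↔ α)) ↔ ((γ → β) ∧ β)) = 1/4 → 1/4 = 1
β ↔ γ = 1/4 ↔ 1/4 = 1
β ∧ γ = 1/4 ∧ 1/4 = 1/4
(β ↔ γ) ∧ (β ∧ γ) = 1 ∧ 1/4 = 1/4
¬((β ↔ γ) ∧ (β ∧ γ)) = ¬1/4 = 3/4
(((α → γ) ∧ (γ ∧ α)) → ((β → (β ↔ α)) ↔ ((γ → β) ∧ β))) → ¬((β ↔ γ) ∧ (β ∧ γ)) = 1 → 3/4 = 3/4

3/4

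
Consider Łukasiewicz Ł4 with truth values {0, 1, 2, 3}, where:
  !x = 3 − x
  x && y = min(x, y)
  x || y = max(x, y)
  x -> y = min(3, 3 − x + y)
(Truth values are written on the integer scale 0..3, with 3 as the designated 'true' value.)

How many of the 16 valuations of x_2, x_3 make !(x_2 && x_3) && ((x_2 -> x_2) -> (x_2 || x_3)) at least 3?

x_2 = 0, x_3 = 0 ↦ 0  <
x_2 = 0, x_3 = 1 ↦ 1  <
x_2 = 0, x_3 = 2 ↦ 2  <
x_2 = 0, x_3 = 3 ↦ 3  ≥
x_2 = 1, x_3 = 0 ↦ 1  <
x_2 = 1, x_3 = 1 ↦ 1  <
x_2 = 1, x_3 = 2 ↦ 2  <
x_2 = 1, x_3 = 3 ↦ 2  <
x_2 = 2, x_3 = 0 ↦ 2  <
x_2 = 2, x_3 = 1 ↦ 2  <
x_2 = 2, x_3 = 2 ↦ 1  <
x_2 = 2, x_3 = 3 ↦ 1  <
x_2 = 3, x_3 = 0 ↦ 3  ≥
x_2 = 3, x_3 = 1 ↦ 2  <
x_2 = 3, x_3 = 2 ↦ 1  <
x_2 = 3, x_3 = 3 ↦ 0  <
So 2 of the 16 assignments meet the threshold.

2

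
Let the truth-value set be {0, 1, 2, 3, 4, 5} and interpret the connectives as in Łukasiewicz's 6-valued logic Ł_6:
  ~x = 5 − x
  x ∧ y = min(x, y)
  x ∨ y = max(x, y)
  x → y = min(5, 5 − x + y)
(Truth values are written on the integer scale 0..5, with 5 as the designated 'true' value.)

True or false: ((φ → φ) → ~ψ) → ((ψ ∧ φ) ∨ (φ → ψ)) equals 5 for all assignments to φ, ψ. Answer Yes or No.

Counterexample: take φ = 1, ψ = 0.
φ → φ = 1 → 1 = 5
~ψ = ~0 = 5
(φ → φ) → ~ψ = 5 → 5 = 5
ψ ∧ φ = 0 ∧ 1 = 0
φ → ψ = 1 → 0 = 4
(ψ ∧ φ) ∨ (φ → ψ) = 0 ∨ 4 = 4
((φ → φ) → ~ψ) → ((ψ ∧ φ) ∨ (φ → ψ)) = 5 → 4 = 4
This gives 4 ≠ 5.

No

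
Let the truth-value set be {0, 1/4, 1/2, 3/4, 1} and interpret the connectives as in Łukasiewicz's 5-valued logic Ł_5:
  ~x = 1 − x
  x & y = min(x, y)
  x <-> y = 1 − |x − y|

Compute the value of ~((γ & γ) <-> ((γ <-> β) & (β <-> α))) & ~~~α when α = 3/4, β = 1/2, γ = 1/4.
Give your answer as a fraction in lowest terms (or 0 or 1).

γ & γ = 1/4 & 1/4 = 1/4
γ <-> β = 1/4 <-> 1/2 = 3/4
β <-> α = 1/2 <-> 3/4 = 3/4
(γ <-> β) & (β <-> α) = 3/4 & 3/4 = 3/4
(γ & γ) <-> ((γ <-> β) & (β <-> α)) = 1/4 <-> 3/4 = 1/2
~((γ & γ) <-> ((γ <-> β) & (β <-> α))) = ~1/2 = 1/2
~α = ~3/4 = 1/4
~~α = ~1/4 = 3/4
~~~α = ~3/4 = 1/4
~((γ & γ) <-> ((γ <-> β) & (β <-> α))) & ~~~α = 1/2 & 1/4 = 1/4

1/4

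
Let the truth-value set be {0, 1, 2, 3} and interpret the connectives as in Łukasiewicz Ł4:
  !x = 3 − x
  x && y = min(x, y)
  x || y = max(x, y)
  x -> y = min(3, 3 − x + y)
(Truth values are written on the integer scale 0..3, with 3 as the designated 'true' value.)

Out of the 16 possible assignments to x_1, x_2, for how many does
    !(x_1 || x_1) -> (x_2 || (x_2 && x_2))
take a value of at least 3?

x_1 = 0, x_2 = 0 ↦ 0  <
x_1 = 0, x_2 = 1 ↦ 1  <
x_1 = 0, x_2 = 2 ↦ 2  <
x_1 = 0, x_2 = 3 ↦ 3  ≥
x_1 = 1, x_2 = 0 ↦ 1  <
x_1 = 1, x_2 = 1 ↦ 2  <
x_1 = 1, x_2 = 2 ↦ 3  ≥
x_1 = 1, x_2 = 3 ↦ 3  ≥
x_1 = 2, x_2 = 0 ↦ 2  <
x_1 = 2, x_2 = 1 ↦ 3  ≥
x_1 = 2, x_2 = 2 ↦ 3  ≥
x_1 = 2, x_2 = 3 ↦ 3  ≥
x_1 = 3, x_2 = 0 ↦ 3  ≥
x_1 = 3, x_2 = 1 ↦ 3  ≥
x_1 = 3, x_2 = 2 ↦ 3  ≥
x_1 = 3, x_2 = 3 ↦ 3  ≥
So 10 of the 16 assignments meet the threshold.

10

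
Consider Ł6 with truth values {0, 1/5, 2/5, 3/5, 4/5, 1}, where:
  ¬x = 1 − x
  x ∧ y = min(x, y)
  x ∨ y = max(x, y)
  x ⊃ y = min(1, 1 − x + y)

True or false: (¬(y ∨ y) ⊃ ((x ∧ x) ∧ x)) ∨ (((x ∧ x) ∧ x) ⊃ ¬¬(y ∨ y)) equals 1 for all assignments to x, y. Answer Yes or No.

No

Counterexample: take x = 1/5, y = 0.
y ∨ y = 0 ∨ 0 = 0
¬(y ∨ y) = ¬0 = 1
x ∧ x = 1/5 ∧ 1/5 = 1/5
(x ∧ x) ∧ x = 1/5 ∧ 1/5 = 1/5
¬(y ∨ y) ⊃ ((x ∧ x) ∧ x) = 1 ⊃ 1/5 = 1/5
x ∧ x = 1/5 ∧ 1/5 = 1/5
(x ∧ x) ∧ x = 1/5 ∧ 1/5 = 1/5
y ∨ y = 0 ∨ 0 = 0
¬(y ∨ y) = ¬0 = 1
¬¬(y ∨ y) = ¬1 = 0
((x ∧ x) ∧ x) ⊃ ¬¬(y ∨ y) = 1/5 ⊃ 0 = 4/5
(¬(y ∨ y) ⊃ ((x ∧ x) ∧ x)) ∨ (((x ∧ x) ∧ x) ⊃ ¬¬(y ∨ y)) = 1/5 ∨ 4/5 = 4/5
This gives 4/5 ≠ 1.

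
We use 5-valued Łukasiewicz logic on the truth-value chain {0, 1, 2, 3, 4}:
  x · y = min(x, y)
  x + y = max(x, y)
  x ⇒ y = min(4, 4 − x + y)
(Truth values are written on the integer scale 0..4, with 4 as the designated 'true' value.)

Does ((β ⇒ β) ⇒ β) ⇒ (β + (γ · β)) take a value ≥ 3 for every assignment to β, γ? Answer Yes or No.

At β = 3, γ = 4, for instance:
β ⇒ β = 3 ⇒ 3 = 4
(β ⇒ β) ⇒ β = 4 ⇒ 3 = 3
γ · β = 4 · 3 = 3
β + (γ · β) = 3 + 3 = 3
((β ⇒ β) ⇒ β) ⇒ (β + (γ · β)) = 3 ⇒ 3 = 4
and checking the remaining 24 assignments likewise gives ≥ 3 in every case.

Yes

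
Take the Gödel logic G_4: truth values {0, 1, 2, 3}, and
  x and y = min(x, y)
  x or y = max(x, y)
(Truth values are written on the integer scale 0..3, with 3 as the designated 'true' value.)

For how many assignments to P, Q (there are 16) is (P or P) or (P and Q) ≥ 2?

8

P = 0, Q = 0 ↦ 0  <
P = 0, Q = 1 ↦ 0  <
P = 0, Q = 2 ↦ 0  <
P = 0, Q = 3 ↦ 0  <
P = 1, Q = 0 ↦ 1  <
P = 1, Q = 1 ↦ 1  <
P = 1, Q = 2 ↦ 1  <
P = 1, Q = 3 ↦ 1  <
P = 2, Q = 0 ↦ 2  ≥
P = 2, Q = 1 ↦ 2  ≥
P = 2, Q = 2 ↦ 2  ≥
P = 2, Q = 3 ↦ 2  ≥
P = 3, Q = 0 ↦ 3  ≥
P = 3, Q = 1 ↦ 3  ≥
P = 3, Q = 2 ↦ 3  ≥
P = 3, Q = 3 ↦ 3  ≥
So 8 of the 16 assignments meet the threshold.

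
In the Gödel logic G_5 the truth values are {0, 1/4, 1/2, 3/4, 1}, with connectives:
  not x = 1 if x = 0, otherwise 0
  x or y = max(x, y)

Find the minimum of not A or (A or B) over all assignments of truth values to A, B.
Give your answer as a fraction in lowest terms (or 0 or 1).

1/4

Take A = 1/4, B = 0:
not A = not 1/4 = 0
A or B = 1/4 or 0 = 1/4
not A or (A or B) = 0 or 1/4 = 1/4
No assignment yields a value below 1/4, so this is the minimum.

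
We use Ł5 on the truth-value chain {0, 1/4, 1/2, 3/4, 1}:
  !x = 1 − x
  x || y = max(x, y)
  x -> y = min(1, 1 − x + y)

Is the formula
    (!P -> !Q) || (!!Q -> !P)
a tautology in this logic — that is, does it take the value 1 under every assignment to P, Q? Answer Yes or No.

No

Counterexample: take P = 1/4, Q = 1.
!P = !1/4 = 3/4
!Q = !1 = 0
!P -> !Q = 3/4 -> 0 = 1/4
!Q = !1 = 0
!!Q = !0 = 1
!P = !1/4 = 3/4
!!Q -> !P = 1 -> 3/4 = 3/4
(!P -> !Q) || (!!Q -> !P) = 1/4 || 3/4 = 3/4
This gives 3/4 ≠ 1.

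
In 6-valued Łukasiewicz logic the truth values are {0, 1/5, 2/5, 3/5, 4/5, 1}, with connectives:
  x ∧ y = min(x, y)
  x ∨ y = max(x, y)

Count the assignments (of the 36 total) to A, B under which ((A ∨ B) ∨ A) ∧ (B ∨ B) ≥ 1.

value 1: 6 assignments (counts)
value 4/5: 6 assignments
value 3/5: 6 assignments
value 2/5: 6 assignments
value 1/5: 6 assignments
value 0: 6 assignments
So 6 of the 36 assignments meet the threshold.

6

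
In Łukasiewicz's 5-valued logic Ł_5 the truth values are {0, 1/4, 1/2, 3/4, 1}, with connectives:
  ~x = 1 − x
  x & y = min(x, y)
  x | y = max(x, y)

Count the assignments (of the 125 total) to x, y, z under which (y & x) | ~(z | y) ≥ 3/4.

40

value 1: 10 assignments (counts)
value 3/4: 30 assignments (counts)
value 1/2: 41 assignments
value 1/4: 31 assignments
value 0: 13 assignments
So 40 of the 125 assignments meet the threshold.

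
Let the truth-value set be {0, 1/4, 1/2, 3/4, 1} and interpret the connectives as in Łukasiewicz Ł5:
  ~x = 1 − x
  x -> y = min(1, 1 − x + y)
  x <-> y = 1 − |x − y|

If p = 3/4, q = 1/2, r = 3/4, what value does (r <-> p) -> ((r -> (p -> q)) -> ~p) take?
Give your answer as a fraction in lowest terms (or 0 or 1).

1/4

r <-> p = 3/4 <-> 3/4 = 1
p -> q = 3/4 -> 1/2 = 3/4
r -> (p -> q) = 3/4 -> 3/4 = 1
~p = ~3/4 = 1/4
(r -> (p -> q)) -> ~p = 1 -> 1/4 = 1/4
(r <-> p) -> ((r -> (p -> q)) -> ~p) = 1 -> 1/4 = 1/4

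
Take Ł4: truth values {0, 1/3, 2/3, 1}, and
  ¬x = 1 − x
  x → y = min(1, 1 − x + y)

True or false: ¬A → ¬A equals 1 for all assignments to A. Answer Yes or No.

Yes

A = 0 ↦ 1
A = 1/3 ↦ 1
A = 2/3 ↦ 1
A = 1 ↦ 1
Every assignment gives a value ≥ 1.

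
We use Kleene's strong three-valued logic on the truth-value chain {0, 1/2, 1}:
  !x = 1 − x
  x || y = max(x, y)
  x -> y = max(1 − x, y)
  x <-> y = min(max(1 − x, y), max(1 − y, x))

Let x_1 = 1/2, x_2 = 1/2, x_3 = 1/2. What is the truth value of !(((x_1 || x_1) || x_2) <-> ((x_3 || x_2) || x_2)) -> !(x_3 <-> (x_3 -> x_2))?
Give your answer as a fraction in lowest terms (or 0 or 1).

x_1 || x_1 = 1/2 || 1/2 = 1/2
(x_1 || x_1) || x_2 = 1/2 || 1/2 = 1/2
x_3 || x_2 = 1/2 || 1/2 = 1/2
(x_3 || x_2) || x_2 = 1/2 || 1/2 = 1/2
((x_1 || x_1) || x_2) <-> ((x_3 || x_2) || x_2) = 1/2 <-> 1/2 = 1/2
!(((x_1 || x_1) || x_2) <-> ((x_3 || x_2) || x_2)) = !1/2 = 1/2
x_3 -> x_2 = 1/2 -> 1/2 = 1/2
x_3 <-> (x_3 -> x_2) = 1/2 <-> 1/2 = 1/2
!(x_3 <-> (x_3 -> x_2)) = !1/2 = 1/2
!(((x_1 || x_1) || x_2) <-> ((x_3 || x_2) || x_2)) -> !(x_3 <-> (x_3 -> x_2)) = 1/2 -> 1/2 = 1/2

1/2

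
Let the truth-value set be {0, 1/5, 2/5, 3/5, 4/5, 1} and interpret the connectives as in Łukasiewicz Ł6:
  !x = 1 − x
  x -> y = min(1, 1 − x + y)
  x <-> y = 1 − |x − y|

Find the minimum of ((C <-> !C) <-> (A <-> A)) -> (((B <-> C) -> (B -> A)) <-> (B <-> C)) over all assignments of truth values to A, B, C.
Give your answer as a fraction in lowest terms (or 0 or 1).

Take A = 0, B = 0, C = 3/5:
!C = !3/5 = 2/5
C <-> !C = 3/5 <-> 2/5 = 4/5
A <-> A = 0 <-> 0 = 1
(C <-> !C) <-> (A <-> A) = 4/5 <-> 1 = 4/5
B <-> C = 0 <-> 3/5 = 2/5
B -> A = 0 -> 0 = 1
(B <-> C) -> (B -> A) = 2/5 -> 1 = 1
B <-> C = 0 <-> 3/5 = 2/5
((B <-> C) -> (B -> A)) <-> (B <-> C) = 1 <-> 2/5 = 2/5
((C <-> !C) <-> (A <-> A)) -> (((B <-> C) -> (B -> A)) <-> (B <-> C)) = 4/5 -> 2/5 = 3/5
No assignment yields a value below 3/5, so this is the minimum.

3/5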